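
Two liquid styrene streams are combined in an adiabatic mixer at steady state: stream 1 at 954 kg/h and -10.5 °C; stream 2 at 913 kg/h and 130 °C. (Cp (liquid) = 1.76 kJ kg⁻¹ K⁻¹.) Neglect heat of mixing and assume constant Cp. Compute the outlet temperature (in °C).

T_out = 58.2 °C

Energy balance with Q = 0: Σ ṁᵢCp,ᵢ(T_out − Tᵢ) = 0
Σ ṁᵢCp,ᵢTᵢ = 954×1.76×-10.5 + 913×1.76×130 = 191260
Σ ṁᵢCp,ᵢ = 954×1.76 + 913×1.76 = 3285.9
T_out = 191260 / 3285.9 = 58.207 °C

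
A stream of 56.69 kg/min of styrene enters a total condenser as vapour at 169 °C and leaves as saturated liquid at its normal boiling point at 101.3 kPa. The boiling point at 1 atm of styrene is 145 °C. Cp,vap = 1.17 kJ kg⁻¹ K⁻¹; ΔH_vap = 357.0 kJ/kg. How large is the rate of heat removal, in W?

Q_c = 364000 W

vapour 169→145 °C: -28.08 kJ/kg
condensation at 145 °C: -357 kJ/kg
Δh = -28.08 + -357 = -385.08 kJ/kg
Q = ṁ·Δh = 56.69 kg/min × -385.08 kJ/kg = -21830 kJ/min
|Q| = 363.84 kW = 363840 W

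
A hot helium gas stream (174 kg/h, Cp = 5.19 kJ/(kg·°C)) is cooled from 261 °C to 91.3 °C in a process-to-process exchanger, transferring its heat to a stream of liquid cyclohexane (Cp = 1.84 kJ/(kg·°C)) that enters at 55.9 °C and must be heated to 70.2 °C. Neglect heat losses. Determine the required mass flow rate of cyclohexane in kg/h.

ṁ_c = 5820 kg/h

Heat released by hot stream: Q = 174 × 5.19 × (261 − 91.3) = 153250 kJ/h
Energy balance on cold side (adiabatic exchanger): Q = ṁ_c·Cp_c·(T_c,out − T_c,in)
ṁ_c = 153250 / [1.84 × (70.2 − 55.9)] = 5824.3 kg/h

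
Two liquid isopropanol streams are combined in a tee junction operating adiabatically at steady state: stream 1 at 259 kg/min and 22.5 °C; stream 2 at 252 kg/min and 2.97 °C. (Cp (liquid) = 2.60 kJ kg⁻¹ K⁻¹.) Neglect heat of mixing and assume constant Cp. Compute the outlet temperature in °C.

No heat crosses the boundary, so H_out = H_in.
T_out = Σ ṁᵢCp,ᵢTᵢ / Σ ṁᵢCp,ᵢ
      = 17097 / 1328.6 = 12.869 °C

T_out = 12.9 °C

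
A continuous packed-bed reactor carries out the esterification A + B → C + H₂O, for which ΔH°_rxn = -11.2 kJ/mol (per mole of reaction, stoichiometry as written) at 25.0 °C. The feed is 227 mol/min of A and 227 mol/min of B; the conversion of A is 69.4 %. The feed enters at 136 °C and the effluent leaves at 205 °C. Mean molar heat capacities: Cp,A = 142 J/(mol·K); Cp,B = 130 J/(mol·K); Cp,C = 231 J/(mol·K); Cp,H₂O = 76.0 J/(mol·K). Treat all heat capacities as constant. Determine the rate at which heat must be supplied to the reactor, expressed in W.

Extent of reaction ξ = 0.694 × 227 = 157.54 mol/min
Reaction term: ξ·ΔH°_rxn = 157.54 × -11.2 = -1764.4 kJ/min
Sensible, feed 136→25 °C: -6853.6 kJ/min
Outlet flows (mol/min): A 69.462, B 69.462, C 157.54, H₂O 157.54
Sensible, products 25→205 °C: 12106 kJ/min
Q = ΔH = 3488.4 kJ/min = 58.14 kW
Heat supplied = 58140 W

Q_in = 58100 W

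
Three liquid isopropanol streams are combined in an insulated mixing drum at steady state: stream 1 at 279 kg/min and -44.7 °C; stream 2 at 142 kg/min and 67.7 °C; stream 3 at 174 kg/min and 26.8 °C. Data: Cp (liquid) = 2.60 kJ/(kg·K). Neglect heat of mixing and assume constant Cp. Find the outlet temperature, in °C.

T_out = 3.03 °C

Adiabatic, steady state ⇒ Σ ṁᵢCp,ᵢ(T_out − Tᵢ) = 0
Σ ṁᵢCp,ᵢTᵢ = 279×2.60×-44.7 + 142×2.60×67.7 + 174×2.60×26.8 = 4693.8
Σ ṁᵢCp,ᵢ = 279×2.60 + 142×2.60 + 174×2.60 = 1547
T_out = 4693.8 / 1547 = 3.0341 °C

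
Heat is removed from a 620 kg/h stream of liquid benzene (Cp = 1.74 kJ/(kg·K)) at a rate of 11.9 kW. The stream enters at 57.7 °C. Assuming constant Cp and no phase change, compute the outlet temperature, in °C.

Q = 11.9 kW = 42840 kJ/h
ΔT = Q/(ṁ·Cp) = 42840/(620×1.74) = 39.711 K
T_out = 57.7 − 39.711 = 17.989 °C

T_out = 18.0 °C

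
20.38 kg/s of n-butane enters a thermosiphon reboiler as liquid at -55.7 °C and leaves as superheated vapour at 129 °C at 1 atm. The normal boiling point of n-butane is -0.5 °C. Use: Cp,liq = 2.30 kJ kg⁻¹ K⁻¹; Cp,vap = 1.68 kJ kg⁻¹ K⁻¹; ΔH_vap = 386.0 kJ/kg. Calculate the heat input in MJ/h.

Q = 53600 MJ/h

liquid -55.7→-0.5 °C: 126.96 kJ/kg
vaporisation at -0.5 °C: 386 kJ/kg
vapour -0.5→129 °C: 217.56 kJ/kg
Δh = 126.96 + 386 + 217.56 = 730.52 kJ/kg
Q = ṁ·Δh = 20.38 kg/s × 730.52 kJ/kg = 14888 kJ/s
|Q| = 14888 kW = 53597 MJ/h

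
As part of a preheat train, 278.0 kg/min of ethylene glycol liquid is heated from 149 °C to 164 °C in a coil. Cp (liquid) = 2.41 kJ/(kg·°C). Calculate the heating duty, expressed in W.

Q = 167000 W

Q = ṁ·Cp·ΔT = 278.0 × 2.41 × (164 − 149) = 10050 kJ/min
Converting: 10050 / 60 s = 167.5 kW
Heating duty = 167500 W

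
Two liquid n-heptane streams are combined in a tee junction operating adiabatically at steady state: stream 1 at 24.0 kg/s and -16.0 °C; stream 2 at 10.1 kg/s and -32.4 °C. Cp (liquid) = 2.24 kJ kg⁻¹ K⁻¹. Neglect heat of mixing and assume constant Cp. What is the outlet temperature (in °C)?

Adiabatic, steady state ⇒ Σ ṁᵢCp,ᵢ(T_out − Tᵢ) = 0
Σ ṁᵢCp,ᵢTᵢ = 24.0×2.24×-16.0 + 10.1×2.24×-32.4 = -1593.2
Σ ṁᵢCp,ᵢ = 24.0×2.24 + 10.1×2.24 = 76.384
T_out = -1593.2 / 76.384 = -20.857 °C

T_out = -20.9 °C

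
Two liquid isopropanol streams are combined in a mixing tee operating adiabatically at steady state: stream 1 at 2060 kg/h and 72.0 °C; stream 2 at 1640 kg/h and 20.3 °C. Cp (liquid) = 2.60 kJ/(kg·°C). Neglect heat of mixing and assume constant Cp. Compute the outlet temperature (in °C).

T_out = 49.1 °C

Adiabatic, steady state ⇒ Σ ṁᵢCp,ᵢ(T_out − Tᵢ) = 0
T_out = Σ ṁᵢCp,ᵢTᵢ / Σ ṁᵢCp,ᵢ
      = 472190 / 9620 = 49.084 °C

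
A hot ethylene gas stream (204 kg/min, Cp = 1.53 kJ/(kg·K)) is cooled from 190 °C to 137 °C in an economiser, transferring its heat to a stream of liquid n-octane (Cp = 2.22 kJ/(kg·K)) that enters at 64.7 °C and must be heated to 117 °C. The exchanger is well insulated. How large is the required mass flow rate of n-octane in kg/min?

Heat released by hot stream: Q = 204 × 1.53 × (190 − 137) = 16542 kJ/min
Energy balance on cold side (adiabatic exchanger): Q = ṁ_c·Cp_c·(T_c,out − T_c,in)
ṁ_c = 16542 / [2.22 × (117 − 64.7)] = 142.48 kg/min

ṁ_c = 142 kg/min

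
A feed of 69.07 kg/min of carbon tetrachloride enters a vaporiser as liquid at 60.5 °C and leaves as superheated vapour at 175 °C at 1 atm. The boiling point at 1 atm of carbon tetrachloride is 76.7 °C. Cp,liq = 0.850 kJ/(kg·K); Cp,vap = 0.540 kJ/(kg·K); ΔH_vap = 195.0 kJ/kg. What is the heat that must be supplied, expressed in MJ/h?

Q = 1090 MJ/h

liquid 60.5→76.7 °C: 13.77 kJ/kg
vaporisation at 76.7 °C: 195 kJ/kg
vapour 76.7→175 °C: 53.082 kJ/kg
Δh = 13.77 + 195 + 53.082 = 261.85 kJ/kg
Q = ṁ·Δh = 69.07 kg/min × 261.85 kJ/kg = 18086 kJ/min
|Q| = 301.44 kW = 1085.2 MJ/h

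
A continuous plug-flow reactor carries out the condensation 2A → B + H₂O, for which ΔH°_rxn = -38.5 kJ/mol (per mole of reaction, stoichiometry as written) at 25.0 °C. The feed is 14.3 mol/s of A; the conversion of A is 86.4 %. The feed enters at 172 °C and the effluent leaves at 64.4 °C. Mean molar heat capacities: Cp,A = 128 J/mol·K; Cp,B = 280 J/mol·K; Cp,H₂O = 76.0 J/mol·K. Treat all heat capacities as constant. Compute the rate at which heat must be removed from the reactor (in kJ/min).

Extent of reaction ξ = 0.864 × 14.3 / 2 = 6.1776 mol/s
Reaction term: ξ·ΔH°_rxn = 6.1776 × -38.5 = -237.84 kJ/s
Sensible, feed 172→25 °C: -269.07 kJ/s
Outlet flows (mol/s): A 1.9448, B 6.1776, H₂O 6.1776
Sensible, products 25→64.4 °C: 96.458 kJ/s
Q = ΔH = -410.45 kJ/s = -410.45 kW
Heat removed = 24627 kJ/min

Q_out = 24600 kJ/min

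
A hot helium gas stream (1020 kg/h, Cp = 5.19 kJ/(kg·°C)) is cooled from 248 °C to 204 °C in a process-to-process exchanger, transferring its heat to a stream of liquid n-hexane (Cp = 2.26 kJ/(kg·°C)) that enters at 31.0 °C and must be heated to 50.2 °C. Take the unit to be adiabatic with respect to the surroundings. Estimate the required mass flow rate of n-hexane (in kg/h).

Heat released by hot stream: Q = 1020 × 5.19 × (248 − 204) = 232930 kJ/h
Energy balance on cold side (adiabatic exchanger): Q = ṁ_c·Cp_c·(T_c,out − T_c,in)
ṁ_c = 232930 / [2.26 × (50.2 − 31.0)] = 5368 kg/h

ṁ_c = 5370 kg/h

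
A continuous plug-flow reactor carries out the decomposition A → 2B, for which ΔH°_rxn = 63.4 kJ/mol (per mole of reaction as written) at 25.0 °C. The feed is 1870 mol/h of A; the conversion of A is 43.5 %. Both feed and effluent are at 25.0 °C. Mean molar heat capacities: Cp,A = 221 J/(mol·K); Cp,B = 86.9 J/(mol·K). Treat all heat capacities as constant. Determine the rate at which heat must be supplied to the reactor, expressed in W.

Q_in = 14300 W

Extent of reaction ξ = 0.435 × 1870 = 813.45 mol/h
Reaction term: ξ·ΔH°_rxn = 813.45 × 63.4 = 51573 kJ/h
Q = ΔH = 51573 kJ/h = 14.326 kW
Heat supplied = 14326 W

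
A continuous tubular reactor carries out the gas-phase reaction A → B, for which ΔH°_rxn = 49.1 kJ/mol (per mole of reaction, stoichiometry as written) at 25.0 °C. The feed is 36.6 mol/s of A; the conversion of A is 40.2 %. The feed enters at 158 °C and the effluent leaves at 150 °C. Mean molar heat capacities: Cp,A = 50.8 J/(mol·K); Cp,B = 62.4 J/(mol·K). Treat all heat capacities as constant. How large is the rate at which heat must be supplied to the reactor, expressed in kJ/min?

Extent of reaction ξ = 0.402 × 36.6 = 14.713 mol/s
Reaction term: ξ·ΔH°_rxn = 14.713 × 49.1 = 722.42 kJ/s
Sensible, feed 158→25 °C: -247.28 kJ/s
Outlet flows (mol/s): A 21.887, B 14.713
Sensible, products 25→150 °C: 253.74 kJ/s
Q = ΔH = 728.88 kJ/s = 728.88 kW
Heat supplied = 43733 kJ/min

Q_in = 43700 kJ/min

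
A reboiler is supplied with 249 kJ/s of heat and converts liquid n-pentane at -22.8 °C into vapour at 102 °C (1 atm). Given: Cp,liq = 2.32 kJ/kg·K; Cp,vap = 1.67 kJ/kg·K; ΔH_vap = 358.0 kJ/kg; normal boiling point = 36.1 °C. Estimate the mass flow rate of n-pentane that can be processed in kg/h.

Δh = 2.32×(36.1−-22.8) + 358.0 + 1.67×(102−36.1) = 604.7 kJ/kg
Q = 249 kJ/s = 249 kJ/s = 896400 kJ/h
ṁ = Q/Δh = 896400 / 604.7 = 1482.4 kg/h

ṁ = 1480 kg/h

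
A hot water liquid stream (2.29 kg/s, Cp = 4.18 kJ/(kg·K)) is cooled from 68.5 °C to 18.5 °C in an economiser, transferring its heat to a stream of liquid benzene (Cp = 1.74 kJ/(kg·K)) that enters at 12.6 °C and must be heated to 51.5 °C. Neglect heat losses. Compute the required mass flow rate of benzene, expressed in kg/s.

Heat released by hot stream: Q = 2.29 × 4.18 × (68.5 − 18.5) = 478.61 kJ/s
Energy balance on cold side (adiabatic exchanger): Q = ṁ_c·Cp_c·(T_c,out − T_c,in)
ṁ_c = 478.61 / [1.74 × (51.5 − 12.6)] = 7.071 kg/s

ṁ_c = 7.07 kg/s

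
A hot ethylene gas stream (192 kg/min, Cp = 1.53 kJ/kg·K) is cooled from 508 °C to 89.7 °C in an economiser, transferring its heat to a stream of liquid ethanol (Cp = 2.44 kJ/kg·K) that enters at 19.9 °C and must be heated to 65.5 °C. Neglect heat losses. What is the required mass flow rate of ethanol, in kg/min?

ṁ_c = 1100 kg/min

Heat released by hot stream: Q = 192 × 1.53 × (508 − 89.7) = 122880 kJ/min
Energy balance on cold side (adiabatic exchanger): Q = ṁ_c·Cp_c·(T_c,out − T_c,in)
ṁ_c = 122880 / [2.44 × (65.5 − 19.9)] = 1104.4 kg/min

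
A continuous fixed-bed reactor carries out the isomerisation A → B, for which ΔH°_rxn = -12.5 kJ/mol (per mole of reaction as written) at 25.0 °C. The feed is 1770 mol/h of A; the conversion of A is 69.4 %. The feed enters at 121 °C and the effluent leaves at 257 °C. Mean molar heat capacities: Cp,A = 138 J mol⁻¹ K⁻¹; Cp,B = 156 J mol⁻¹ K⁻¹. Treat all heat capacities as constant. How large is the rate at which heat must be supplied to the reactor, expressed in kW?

Extent of reaction ξ = 0.694 × 1770 = 1228.4 mol/h
Reaction term: ξ·ΔH°_rxn = 1228.4 × -12.5 = -15355 kJ/h
Sensible, feed 121→25 °C: -23449 kJ/h
Outlet flows (mol/h): A 541.62, B 1228.4
Sensible, products 25→257 °C: 61798 kJ/h
Q = ΔH = 22994 kJ/h = 6.3873 kW
Heat supplied = 6.3873 kW

Q_in = 6.39 kW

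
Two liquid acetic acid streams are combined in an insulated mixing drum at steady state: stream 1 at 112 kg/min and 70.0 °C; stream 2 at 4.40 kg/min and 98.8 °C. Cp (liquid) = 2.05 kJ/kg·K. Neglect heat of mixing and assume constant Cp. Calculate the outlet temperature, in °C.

No heat crosses the boundary, so H_out = H_in.
T_out = Σ ṁᵢCp,ᵢTᵢ / Σ ṁᵢCp,ᵢ
      = 16963 / 238.62 = 71.089 °C

T_out = 71.1 °C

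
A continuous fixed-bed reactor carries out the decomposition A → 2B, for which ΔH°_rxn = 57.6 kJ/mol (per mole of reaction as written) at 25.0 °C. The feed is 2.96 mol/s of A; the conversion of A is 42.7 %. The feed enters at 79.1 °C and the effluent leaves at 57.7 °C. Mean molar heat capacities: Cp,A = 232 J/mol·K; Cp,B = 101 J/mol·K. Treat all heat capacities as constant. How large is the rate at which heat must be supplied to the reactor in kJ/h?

Extent of reaction ξ = 0.427 × 2.96 = 1.2639 mol/s
Reaction term: ξ·ΔH°_rxn = 1.2639 × 57.6 = 72.802 kJ/s
Sensible, feed 79.1→25 °C: -37.152 kJ/s
Outlet flows (mol/s): A 1.6961, B 2.5278
Sensible, products 25→57.7 °C: 21.216 kJ/s
Q = ΔH = 56.866 kJ/s = 56.866 kW
Heat supplied = 204720 kJ/h

Q_in = 205000 kJ/h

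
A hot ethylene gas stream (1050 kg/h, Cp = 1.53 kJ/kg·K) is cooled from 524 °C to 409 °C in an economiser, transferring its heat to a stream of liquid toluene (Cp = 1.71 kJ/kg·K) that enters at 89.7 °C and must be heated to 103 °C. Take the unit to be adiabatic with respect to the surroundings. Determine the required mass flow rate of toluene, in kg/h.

ṁ_c = 8120 kg/h

Heat released by hot stream: Q = 1050 × 1.53 × (524 − 409) = 184750 kJ/h
Energy balance on cold side (adiabatic exchanger): Q = ṁ_c·Cp_c·(T_c,out − T_c,in)
ṁ_c = 184750 / [1.71 × (103 − 89.7)] = 8123.3 kg/h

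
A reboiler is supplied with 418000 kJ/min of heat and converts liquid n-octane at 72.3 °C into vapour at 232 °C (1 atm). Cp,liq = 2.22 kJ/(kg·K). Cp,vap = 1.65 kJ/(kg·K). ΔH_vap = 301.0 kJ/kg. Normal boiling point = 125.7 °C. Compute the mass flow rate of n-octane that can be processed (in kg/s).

Δh = 2.22×(125.7−72.3) + 301.0 + 1.65×(232−125.7) = 594.94 kJ/kg
Q = 418000 kJ/min = 6966.7 kJ/s = 6966.7 kJ/s
ṁ = Q/Δh = 6966.7 / 594.94 = 11.71 kg/s

ṁ = 11.7 kg/s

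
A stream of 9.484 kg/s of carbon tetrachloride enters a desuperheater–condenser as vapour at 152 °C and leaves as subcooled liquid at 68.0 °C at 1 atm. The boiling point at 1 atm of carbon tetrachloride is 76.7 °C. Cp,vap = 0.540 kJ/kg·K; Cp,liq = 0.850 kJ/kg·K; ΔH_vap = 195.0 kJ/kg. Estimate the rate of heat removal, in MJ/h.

vapour 152→76.7 °C: -40.662 kJ/kg
condensation at 76.7 °C: -195 kJ/kg
liquid 76.7→68.0 °C: -7.395 kJ/kg
Δh = -40.662 + -195 + -7.395 = -243.06 kJ/kg
Q = ṁ·Δh = 9.484 kg/s × -243.06 kJ/kg = -2305.2 kJ/s
|Q| = 2305.2 kW = 8298.5 MJ/h

Q_c = 8300 MJ/h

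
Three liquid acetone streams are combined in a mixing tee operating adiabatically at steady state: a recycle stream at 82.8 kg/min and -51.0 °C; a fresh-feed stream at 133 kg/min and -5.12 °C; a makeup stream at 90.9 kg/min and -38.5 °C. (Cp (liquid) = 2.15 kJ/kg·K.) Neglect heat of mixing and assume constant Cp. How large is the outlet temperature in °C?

Adiabatic, steady state ⇒ Σ ṁᵢCp,ᵢ(T_out − Tᵢ) = 0
Σ ṁᵢCp,ᵢTᵢ = 82.8×2.15×-51.0 + 133×2.15×-5.12 + 90.9×2.15×-38.5 = -18067
Σ ṁᵢCp,ᵢ = 82.8×2.15 + 133×2.15 + 90.9×2.15 = 659.4
T_out = -18067 / 659.4 = -27.399 °C

T_out = -27.4 °C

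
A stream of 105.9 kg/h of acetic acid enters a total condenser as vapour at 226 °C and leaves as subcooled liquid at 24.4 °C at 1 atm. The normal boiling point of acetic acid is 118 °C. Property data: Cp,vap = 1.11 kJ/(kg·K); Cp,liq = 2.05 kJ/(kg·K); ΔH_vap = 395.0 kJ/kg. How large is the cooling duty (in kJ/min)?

Q_c = 1250 kJ/min

vapour 226→118 °C: -119.88 kJ/kg
condensation at 118 °C: -395 kJ/kg
liquid 118→24.4 °C: -191.88 kJ/kg
Δh = -119.88 + -395 + -191.88 = -706.76 kJ/kg
Q = ṁ·Δh = 105.9 kg/h × -706.76 kJ/kg = -74846 kJ/h
|Q| = 20.791 kW = 1247.4 kJ/min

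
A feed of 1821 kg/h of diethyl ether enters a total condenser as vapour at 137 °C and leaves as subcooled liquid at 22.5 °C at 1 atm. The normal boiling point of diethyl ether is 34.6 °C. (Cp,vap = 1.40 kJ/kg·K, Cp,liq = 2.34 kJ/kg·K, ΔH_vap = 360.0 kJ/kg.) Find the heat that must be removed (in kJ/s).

vapour 137→34.6 °C: -143.36 kJ/kg
condensation at 34.6 °C: -360 kJ/kg
liquid 34.6→22.5 °C: -28.314 kJ/kg
Δh = -143.36 + -360 + -28.314 = -531.67 kJ/kg
Q = ṁ·Δh = 1821 kg/h × -531.67 kJ/kg = -968180 kJ/h
|Q| = 268.94 kW

Q_c = 269 kJ/s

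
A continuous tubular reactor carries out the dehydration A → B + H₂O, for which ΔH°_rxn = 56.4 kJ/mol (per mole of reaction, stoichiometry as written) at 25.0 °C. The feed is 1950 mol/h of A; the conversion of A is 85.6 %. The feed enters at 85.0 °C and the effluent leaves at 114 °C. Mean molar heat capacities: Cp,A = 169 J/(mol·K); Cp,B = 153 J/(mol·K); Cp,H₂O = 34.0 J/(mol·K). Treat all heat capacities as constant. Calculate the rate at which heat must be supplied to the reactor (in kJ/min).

Q_in = 1770 kJ/min

Extent of reaction ξ = 0.856 × 1950 = 1669.2 mol/h
Reaction term: ξ·ΔH°_rxn = 1669.2 × 56.4 = 94143 kJ/h
Sensible, feed 85.0→25 °C: -19773 kJ/h
Outlet flows (mol/h): A 280.8, B 1669.2, H₂O 1669.2
Sensible, products 25→114 °C: 32004 kJ/h
Q = ΔH = 106370 kJ/h = 29.548 kW
Heat supplied = 1772.9 kJ/min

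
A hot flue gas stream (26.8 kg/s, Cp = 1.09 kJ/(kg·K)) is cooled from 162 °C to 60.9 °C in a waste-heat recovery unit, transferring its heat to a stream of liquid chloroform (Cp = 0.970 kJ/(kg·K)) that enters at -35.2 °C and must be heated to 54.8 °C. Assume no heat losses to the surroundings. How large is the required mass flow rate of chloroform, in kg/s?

Heat released by hot stream: Q = 26.8 × 1.09 × (162 − 60.9) = 2953.3 kJ/s
Energy balance on cold side (adiabatic exchanger): Q = ṁ_c·Cp_c·(T_c,out − T_c,in)
ṁ_c = 2953.3 / [0.970 × (54.8 − -35.2)] = 33.83 kg/s

ṁ_c = 33.8 kg/s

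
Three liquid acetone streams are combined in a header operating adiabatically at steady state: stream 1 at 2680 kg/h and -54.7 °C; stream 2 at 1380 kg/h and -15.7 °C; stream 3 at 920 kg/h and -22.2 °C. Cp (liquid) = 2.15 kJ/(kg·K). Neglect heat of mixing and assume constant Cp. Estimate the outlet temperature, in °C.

No heat crosses the boundary, so H_out = H_in.
Σ ṁᵢCp,ᵢTᵢ = 2680×2.15×-54.7 + 1380×2.15×-15.7 + 920×2.15×-22.2 = -405670
Σ ṁᵢCp,ᵢ = 2680×2.15 + 1380×2.15 + 920×2.15 = 10707
T_out = -405670 / 10707 = -37.889 °C

T_out = -37.9 °C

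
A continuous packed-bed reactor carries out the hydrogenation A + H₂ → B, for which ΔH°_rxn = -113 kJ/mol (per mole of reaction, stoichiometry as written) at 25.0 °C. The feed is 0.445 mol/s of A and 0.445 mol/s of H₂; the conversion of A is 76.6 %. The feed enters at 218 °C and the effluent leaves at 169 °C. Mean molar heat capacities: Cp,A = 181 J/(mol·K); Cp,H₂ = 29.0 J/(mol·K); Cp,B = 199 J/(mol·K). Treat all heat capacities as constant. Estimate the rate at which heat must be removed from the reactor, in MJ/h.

Extent of reaction ξ = 0.766 × 0.445 = 0.34087 mol/s
Reaction term: ξ·ΔH°_rxn = 0.34087 × -113 = -38.518 kJ/s
Sensible, feed 218→25 °C: -18.036 kJ/s
Outlet flows (mol/s): A 0.10413, H₂ 0.10413, B 0.34087
Sensible, products 25→169 °C: 12.917 kJ/s
Q = ΔH = -43.637 kJ/s = -43.637 kW
Heat removed = 157.09 MJ/h

Q_out = 157 MJ/h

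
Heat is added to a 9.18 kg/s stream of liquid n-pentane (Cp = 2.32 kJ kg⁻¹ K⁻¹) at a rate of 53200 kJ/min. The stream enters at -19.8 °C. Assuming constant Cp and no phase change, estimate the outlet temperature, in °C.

T_out = 21.8 °C

Q = 53200 kJ/min = 886.67 kJ/s
ΔT = Q/(ṁ·Cp) = 886.67/(9.18×2.32) = 41.632 K
T_out = -19.8 + 41.632 = 21.832 °C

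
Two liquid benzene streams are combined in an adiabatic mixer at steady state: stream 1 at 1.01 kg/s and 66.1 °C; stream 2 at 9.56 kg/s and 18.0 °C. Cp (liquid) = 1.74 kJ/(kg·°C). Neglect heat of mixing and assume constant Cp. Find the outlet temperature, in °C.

Adiabatic, steady state ⇒ Σ ṁᵢCp,ᵢ(T_out − Tᵢ) = 0
T_out = Σ ṁᵢCp,ᵢTᵢ / Σ ṁᵢCp,ᵢ
      = 415.58 / 18.392 = 22.596 °C

T_out = 22.6 °C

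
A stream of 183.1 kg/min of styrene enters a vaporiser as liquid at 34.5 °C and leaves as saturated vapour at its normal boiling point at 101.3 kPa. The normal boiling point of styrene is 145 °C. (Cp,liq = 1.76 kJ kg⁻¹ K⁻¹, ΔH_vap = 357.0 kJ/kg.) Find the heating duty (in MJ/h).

Q = 6060 MJ/h

liquid 34.5→145 °C: 194.48 kJ/kg
vaporisation at 145 °C: 357 kJ/kg
Δh = 194.48 + 357 = 551.48 kJ/kg
Q = ṁ·Δh = 183.1 kg/min × 551.48 kJ/kg = 100980 kJ/min
|Q| = 1682.9 kW = 6058.6 MJ/h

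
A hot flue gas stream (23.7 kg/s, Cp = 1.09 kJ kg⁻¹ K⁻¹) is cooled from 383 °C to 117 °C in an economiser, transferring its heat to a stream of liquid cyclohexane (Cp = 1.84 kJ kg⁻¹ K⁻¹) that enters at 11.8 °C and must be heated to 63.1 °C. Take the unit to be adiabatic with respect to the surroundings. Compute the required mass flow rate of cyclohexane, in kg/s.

ṁ_c = 72.8 kg/s

Heat released by hot stream: Q = 23.7 × 1.09 × (383 − 117) = 6871.6 kJ/s
Energy balance on cold side (adiabatic exchanger): Q = ṁ_c·Cp_c·(T_c,out − T_c,in)
ṁ_c = 6871.6 / [1.84 × (63.1 − 11.8)] = 72.798 kg/s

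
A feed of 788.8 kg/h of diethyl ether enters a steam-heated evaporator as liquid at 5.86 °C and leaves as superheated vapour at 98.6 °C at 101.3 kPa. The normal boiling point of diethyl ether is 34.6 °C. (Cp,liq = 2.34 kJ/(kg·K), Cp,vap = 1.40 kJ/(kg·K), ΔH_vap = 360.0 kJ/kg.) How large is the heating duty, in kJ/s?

liquid 5.86→34.6 °C: 67.252 kJ/kg
vaporisation at 34.6 °C: 360 kJ/kg
vapour 34.6→98.6 °C: 89.6 kJ/kg
Δh = 67.252 + 360 + 89.6 = 516.85 kJ/kg
Q = ṁ·Δh = 788.8 kg/h × 516.85 kJ/kg = 407690 kJ/h
|Q| = 113.25 kW

Q = 113 kJ/s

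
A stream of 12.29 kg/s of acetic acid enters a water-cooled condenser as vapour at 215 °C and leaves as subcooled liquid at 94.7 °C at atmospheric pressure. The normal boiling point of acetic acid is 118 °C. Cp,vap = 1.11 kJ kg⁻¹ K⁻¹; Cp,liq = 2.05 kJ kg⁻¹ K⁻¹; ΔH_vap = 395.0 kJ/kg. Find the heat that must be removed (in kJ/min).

vapour 215→118 °C: -107.67 kJ/kg
condensation at 118 °C: -395 kJ/kg
liquid 118→94.7 °C: -47.765 kJ/kg
Δh = -107.67 + -395 + -47.765 = -550.44 kJ/kg
Q = ṁ·Δh = 12.29 kg/s × -550.44 kJ/kg = -6764.8 kJ/s
|Q| = 6764.8 kW = 405890 kJ/min

Q_c = 406000 kJ/min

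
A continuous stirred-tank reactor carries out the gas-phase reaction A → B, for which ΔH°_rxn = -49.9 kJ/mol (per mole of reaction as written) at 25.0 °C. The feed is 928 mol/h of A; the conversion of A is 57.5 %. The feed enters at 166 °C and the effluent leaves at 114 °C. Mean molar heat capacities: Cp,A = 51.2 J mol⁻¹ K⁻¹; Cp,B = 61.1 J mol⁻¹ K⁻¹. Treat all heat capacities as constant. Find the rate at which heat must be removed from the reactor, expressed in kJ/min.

Q_out = 477 kJ/min

Extent of reaction ξ = 0.575 × 928 = 533.6 mol/h
Reaction term: ξ·ΔH°_rxn = 533.6 × -49.9 = -26627 kJ/h
Sensible, feed 166→25 °C: -6699.4 kJ/h
Outlet flows (mol/h): A 394.4, B 533.6
Sensible, products 25→114 °C: 4698.9 kJ/h
Q = ΔH = -28627 kJ/h = -7.952 kW
Heat removed = 477.12 kJ/min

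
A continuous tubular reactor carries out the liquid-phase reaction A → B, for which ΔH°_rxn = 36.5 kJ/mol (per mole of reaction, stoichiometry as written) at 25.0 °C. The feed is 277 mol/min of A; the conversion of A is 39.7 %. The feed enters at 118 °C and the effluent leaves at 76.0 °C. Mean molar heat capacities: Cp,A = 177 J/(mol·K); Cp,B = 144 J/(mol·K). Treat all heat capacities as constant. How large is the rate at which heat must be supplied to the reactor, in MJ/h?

Q_in = 106 MJ/h

Extent of reaction ξ = 0.397 × 277 = 109.97 mol/min
Reaction term: ξ·ΔH°_rxn = 109.97 × 36.5 = 4013.9 kJ/min
Sensible, feed 118→25 °C: -4559.7 kJ/min
Outlet flows (mol/min): A 167.03, B 109.97
Sensible, products 25→76.0 °C: 2315.4 kJ/min
Q = ΔH = 1769.6 kJ/min = 29.493 kW
Heat supplied = 106.17 MJ/h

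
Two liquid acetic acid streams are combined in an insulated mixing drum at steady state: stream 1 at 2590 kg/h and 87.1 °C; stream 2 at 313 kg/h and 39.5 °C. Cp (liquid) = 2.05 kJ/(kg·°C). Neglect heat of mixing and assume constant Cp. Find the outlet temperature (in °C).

T_out = 82.0 °C

Energy balance with Q = 0: Σ ṁᵢCp,ᵢ(T_out − Tᵢ) = 0
Σ ṁᵢCp,ᵢTᵢ = 2590×2.05×87.1 + 313×2.05×39.5 = 487800
Σ ṁᵢCp,ᵢ = 2590×2.05 + 313×2.05 = 5951.1
T_out = 487800 / 5951.1 = 81.968 °C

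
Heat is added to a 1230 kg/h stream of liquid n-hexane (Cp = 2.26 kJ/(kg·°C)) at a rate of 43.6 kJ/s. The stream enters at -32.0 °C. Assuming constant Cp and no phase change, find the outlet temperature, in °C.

T_out = 24.5 °C

Q = 43.6 kJ/s = 156960 kJ/h
ΔT = Q/(ṁ·Cp) = 156960/(1230×2.26) = 56.464 K
T_out = -32.0 + 56.464 = 24.464 °C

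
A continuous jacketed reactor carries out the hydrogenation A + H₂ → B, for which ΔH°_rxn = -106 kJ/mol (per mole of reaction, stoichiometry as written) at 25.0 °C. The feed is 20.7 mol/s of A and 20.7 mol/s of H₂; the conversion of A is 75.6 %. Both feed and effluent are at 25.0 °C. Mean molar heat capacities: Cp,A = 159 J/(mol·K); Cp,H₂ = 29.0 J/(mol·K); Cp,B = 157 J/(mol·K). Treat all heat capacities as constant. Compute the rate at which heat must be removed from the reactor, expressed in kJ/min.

Extent of reaction ξ = 0.756 × 20.7 = 15.649 mol/s
Reaction term: ξ·ΔH°_rxn = 15.649 × -106 = -1658.8 kJ/s
Q = ΔH = -1658.8 kJ/s = -1658.8 kW
Heat removed = 99529 kJ/min

Q_out = 99500 kJ/min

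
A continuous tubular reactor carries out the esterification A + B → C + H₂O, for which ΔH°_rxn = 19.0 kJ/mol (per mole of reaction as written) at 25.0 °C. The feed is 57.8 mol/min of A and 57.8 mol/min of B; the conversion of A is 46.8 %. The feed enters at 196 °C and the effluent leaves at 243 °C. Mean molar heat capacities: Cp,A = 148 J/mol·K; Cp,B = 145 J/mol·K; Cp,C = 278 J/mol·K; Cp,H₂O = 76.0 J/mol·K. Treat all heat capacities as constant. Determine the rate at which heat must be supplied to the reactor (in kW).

Extent of reaction ξ = 0.468 × 57.8 = 27.05 mol/min
Reaction term: ξ·ΔH°_rxn = 27.05 × 19.0 = 513.96 kJ/min
Sensible, feed 196→25 °C: -2896 kJ/min
Outlet flows (mol/min): A 30.75, B 30.75, C 27.05, H₂O 27.05
Sensible, products 25→243 °C: 4051.6 kJ/min
Q = ΔH = 1669.6 kJ/min = 27.827 kW
Heat supplied = 27.827 kW

Q_in = 27.8 kW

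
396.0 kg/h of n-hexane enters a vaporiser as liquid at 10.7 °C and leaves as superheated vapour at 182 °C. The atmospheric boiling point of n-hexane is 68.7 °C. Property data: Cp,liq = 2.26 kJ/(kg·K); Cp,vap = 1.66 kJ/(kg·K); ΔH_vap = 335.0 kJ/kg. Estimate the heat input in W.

Q = 72000 W

liquid 10.7→68.7 °C: 131.08 kJ/kg
vaporisation at 68.7 °C: 335 kJ/kg
vapour 68.7→182 °C: 188.08 kJ/kg
Δh = 131.08 + 335 + 188.08 = 654.16 kJ/kg
Q = ṁ·Δh = 396.0 kg/h × 654.16 kJ/kg = 259050 kJ/h
|Q| = 71.957 kW = 71957 W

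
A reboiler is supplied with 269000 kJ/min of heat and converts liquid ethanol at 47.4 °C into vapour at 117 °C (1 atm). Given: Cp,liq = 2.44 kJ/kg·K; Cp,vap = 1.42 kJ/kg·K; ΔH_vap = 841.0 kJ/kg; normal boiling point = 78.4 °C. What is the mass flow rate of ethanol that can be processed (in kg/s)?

ṁ = 4.62 kg/s

Δh = 2.44×(78.4−47.4) + 841.0 + 1.42×(117−78.4) = 971.45 kJ/kg
Q = 269000 kJ/min = 4483.3 kJ/s = 4483.3 kJ/s
ṁ = Q/Δh = 4483.3 / 971.45 = 4.6151 kg/s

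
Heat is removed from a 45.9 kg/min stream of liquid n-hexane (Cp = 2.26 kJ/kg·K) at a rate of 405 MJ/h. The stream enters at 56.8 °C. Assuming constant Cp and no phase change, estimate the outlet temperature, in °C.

Q = 405 MJ/h = 6750 kJ/min
ΔT = Q/(ṁ·Cp) = 6750/(45.9×2.26) = 65.07 K
T_out = 56.8 − 65.07 = -8.2703 °C

T_out = -8.27 °C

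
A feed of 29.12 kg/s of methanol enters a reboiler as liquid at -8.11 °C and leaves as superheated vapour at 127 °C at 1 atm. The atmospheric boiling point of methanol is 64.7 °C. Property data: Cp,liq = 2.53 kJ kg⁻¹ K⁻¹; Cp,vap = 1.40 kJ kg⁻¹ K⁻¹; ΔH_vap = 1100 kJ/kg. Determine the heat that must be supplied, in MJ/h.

liquid -8.11→64.7 °C: 184.21 kJ/kg
vaporisation at 64.7 °C: 1100 kJ/kg
vapour 64.7→127 °C: 87.22 kJ/kg
Δh = 184.21 + 1100 + 87.22 = 1371.4 kJ/kg
Q = ṁ·Δh = 29.12 kg/s × 1371.4 kJ/kg = 39936 kJ/s
|Q| = 39936 kW = 143770 MJ/h

Q = 144000 MJ/h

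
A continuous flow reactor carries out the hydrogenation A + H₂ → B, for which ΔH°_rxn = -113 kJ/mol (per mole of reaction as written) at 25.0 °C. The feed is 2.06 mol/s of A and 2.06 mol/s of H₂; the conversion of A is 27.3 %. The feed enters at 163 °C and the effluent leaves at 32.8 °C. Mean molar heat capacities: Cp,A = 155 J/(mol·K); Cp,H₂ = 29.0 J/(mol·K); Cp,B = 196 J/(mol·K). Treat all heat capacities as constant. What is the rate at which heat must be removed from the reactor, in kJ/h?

Extent of reaction ξ = 0.273 × 2.06 = 0.56238 mol/s
Reaction term: ξ·ΔH°_rxn = 0.56238 × -113 = -63.549 kJ/s
Sensible, feed 163→25 °C: -52.308 kJ/s
Outlet flows (mol/s): A 1.4976, H₂ 1.4976, B 0.56238
Sensible, products 25→32.8 °C: 3.0092 kJ/s
Q = ΔH = -112.85 kJ/s = -112.85 kW
Heat removed = 406250 kJ/h

Q_out = 406000 kJ/h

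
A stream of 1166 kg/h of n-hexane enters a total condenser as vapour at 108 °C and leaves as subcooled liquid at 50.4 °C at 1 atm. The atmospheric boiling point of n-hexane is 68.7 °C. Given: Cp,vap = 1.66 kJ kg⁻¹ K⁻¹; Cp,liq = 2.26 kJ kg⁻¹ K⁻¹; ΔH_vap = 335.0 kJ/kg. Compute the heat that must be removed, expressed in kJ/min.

vapour 108→68.7 °C: -65.238 kJ/kg
condensation at 68.7 °C: -335 kJ/kg
liquid 68.7→50.4 °C: -41.358 kJ/kg
Δh = -65.238 + -335 + -41.358 = -441.6 kJ/kg
Q = ṁ·Δh = 1166 kg/h × -441.6 kJ/kg = -514900 kJ/h
|Q| = 143.03 kW = 8581.7 kJ/min

Q_c = 8580 kJ/min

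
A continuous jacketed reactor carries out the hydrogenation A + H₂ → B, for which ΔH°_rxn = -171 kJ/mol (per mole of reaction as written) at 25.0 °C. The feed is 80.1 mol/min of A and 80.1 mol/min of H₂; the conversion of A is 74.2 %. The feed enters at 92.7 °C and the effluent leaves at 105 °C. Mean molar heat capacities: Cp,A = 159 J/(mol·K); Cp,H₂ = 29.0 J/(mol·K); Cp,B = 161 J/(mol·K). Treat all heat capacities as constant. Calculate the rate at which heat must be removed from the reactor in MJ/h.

Extent of reaction ξ = 0.742 × 80.1 = 59.434 mol/min
Reaction term: ξ·ΔH°_rxn = 59.434 × -171 = -10163 kJ/min
Sensible, feed 92.7→25 °C: -1019.5 kJ/min
Outlet flows (mol/min): A 20.666, H₂ 20.666, B 59.434
Sensible, products 25→105 °C: 1076.3 kJ/min
Q = ΔH = -10106 kJ/min = -168.44 kW
Heat removed = 606.38 MJ/h

Q_out = 606 MJ/h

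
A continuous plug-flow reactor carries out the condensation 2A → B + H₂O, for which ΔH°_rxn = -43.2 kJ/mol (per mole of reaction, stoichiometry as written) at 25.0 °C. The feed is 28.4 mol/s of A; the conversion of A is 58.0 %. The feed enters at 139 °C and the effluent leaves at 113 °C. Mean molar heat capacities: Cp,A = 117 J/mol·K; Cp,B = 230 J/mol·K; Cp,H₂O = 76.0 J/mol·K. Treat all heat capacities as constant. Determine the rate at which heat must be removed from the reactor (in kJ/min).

Q_out = 23400 kJ/min

Extent of reaction ξ = 0.580 × 28.4 / 2 = 8.236 mol/s
Reaction term: ξ·ΔH°_rxn = 8.236 × -43.2 = -355.8 kJ/s
Sensible, feed 139→25 °C: -378.8 kJ/s
Outlet flows (mol/s): A 11.928, B 8.236, H₂O 8.236
Sensible, products 25→113 °C: 344.59 kJ/s
Q = ΔH = -390 kJ/s = -390 kW
Heat removed = 23400 kJ/min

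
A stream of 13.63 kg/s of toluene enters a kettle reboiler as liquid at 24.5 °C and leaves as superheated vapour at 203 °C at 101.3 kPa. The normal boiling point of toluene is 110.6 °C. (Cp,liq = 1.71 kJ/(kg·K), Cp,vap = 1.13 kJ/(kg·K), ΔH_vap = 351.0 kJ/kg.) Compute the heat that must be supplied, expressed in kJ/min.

liquid 24.5→110.6 °C: 147.23 kJ/kg
vaporisation at 110.6 °C: 351 kJ/kg
vapour 110.6→203 °C: 104.41 kJ/kg
Δh = 147.23 + 351 + 104.41 = 602.64 kJ/kg
Q = ṁ·Δh = 13.63 kg/s × 602.64 kJ/kg = 8214 kJ/s
|Q| = 8214 kW = 492840 kJ/min

Q = 493000 kJ/min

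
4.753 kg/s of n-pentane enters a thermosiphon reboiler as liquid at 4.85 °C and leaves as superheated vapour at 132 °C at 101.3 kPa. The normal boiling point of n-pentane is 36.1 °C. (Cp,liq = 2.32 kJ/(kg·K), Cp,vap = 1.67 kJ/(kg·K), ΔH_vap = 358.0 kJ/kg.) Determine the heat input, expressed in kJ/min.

liquid 4.85→36.1 °C: 72.5 kJ/kg
vaporisation at 36.1 °C: 358 kJ/kg
vapour 36.1→132 °C: 160.15 kJ/kg
Δh = 72.5 + 358 + 160.15 = 590.65 kJ/kg
Q = ṁ·Δh = 4.753 kg/s × 590.65 kJ/kg = 2807.4 kJ/s
|Q| = 2807.4 kW = 168440 kJ/min

Q = 168000 kJ/min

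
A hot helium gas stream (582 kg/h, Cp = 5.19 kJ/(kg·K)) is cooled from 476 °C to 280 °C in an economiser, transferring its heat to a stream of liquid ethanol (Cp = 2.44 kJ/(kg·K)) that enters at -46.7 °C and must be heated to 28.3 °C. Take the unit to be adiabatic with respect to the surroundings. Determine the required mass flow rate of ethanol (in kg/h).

ṁ_c = 3240 kg/h

Heat released by hot stream: Q = 582 × 5.19 × (476 − 280) = 592030 kJ/h
Energy balance on cold side (adiabatic exchanger): Q = ṁ_c·Cp_c·(T_c,out − T_c,in)
ṁ_c = 592030 / [2.44 × (28.3 − -46.7)] = 3235.2 kg/h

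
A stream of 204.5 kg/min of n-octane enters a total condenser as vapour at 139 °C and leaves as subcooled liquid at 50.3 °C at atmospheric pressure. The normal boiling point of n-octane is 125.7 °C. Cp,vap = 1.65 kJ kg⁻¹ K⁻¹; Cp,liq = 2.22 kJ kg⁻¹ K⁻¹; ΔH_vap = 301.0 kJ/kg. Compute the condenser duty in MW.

Q_c = 1.67 MW

vapour 139→125.7 °C: -21.945 kJ/kg
condensation at 125.7 °C: -301 kJ/kg
liquid 125.7→50.3 °C: -167.39 kJ/kg
Δh = -21.945 + -301 + -167.39 = -490.33 kJ/kg
Q = ṁ·Δh = 204.5 kg/min × -490.33 kJ/kg = -100270 kJ/min
|Q| = 1671.2 kW = 1.6712 MW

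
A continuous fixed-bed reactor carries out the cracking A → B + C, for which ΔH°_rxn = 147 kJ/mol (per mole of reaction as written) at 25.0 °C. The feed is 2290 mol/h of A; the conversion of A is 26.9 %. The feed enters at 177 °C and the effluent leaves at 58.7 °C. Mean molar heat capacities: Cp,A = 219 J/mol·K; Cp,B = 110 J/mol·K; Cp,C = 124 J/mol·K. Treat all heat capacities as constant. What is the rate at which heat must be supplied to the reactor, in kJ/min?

Q_in = 526 kJ/min

Extent of reaction ξ = 0.269 × 2290 = 616.01 mol/h
Reaction term: ξ·ΔH°_rxn = 616.01 × 147 = 90553 kJ/h
Sensible, feed 177→25 °C: -76230 kJ/h
Outlet flows (mol/h): A 1674, B 616.01, C 616.01
Sensible, products 25→58.7 °C: 17212 kJ/h
Q = ΔH = 31536 kJ/h = 8.7601 kW
Heat supplied = 525.6 kJ/min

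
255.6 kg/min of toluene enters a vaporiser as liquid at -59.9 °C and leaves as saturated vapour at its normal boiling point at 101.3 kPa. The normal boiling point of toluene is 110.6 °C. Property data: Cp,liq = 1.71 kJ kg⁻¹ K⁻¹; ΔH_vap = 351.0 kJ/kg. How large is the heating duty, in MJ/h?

Q = 9850 MJ/h

liquid -59.9→110.6 °C: 291.56 kJ/kg
vaporisation at 110.6 °C: 351 kJ/kg
Δh = 291.56 + 351 = 642.56 kJ/kg
Q = ṁ·Δh = 255.6 kg/min × 642.56 kJ/kg = 164240 kJ/min
|Q| = 2737.3 kW = 9854.2 MJ/h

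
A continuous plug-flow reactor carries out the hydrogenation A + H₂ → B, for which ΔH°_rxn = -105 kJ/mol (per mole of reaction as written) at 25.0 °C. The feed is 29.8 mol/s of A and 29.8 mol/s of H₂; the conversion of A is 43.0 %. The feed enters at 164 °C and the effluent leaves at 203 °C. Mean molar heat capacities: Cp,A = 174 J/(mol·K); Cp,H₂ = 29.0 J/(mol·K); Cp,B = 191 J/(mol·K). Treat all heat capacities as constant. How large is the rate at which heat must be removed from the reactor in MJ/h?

Q_out = 4090 MJ/h

Extent of reaction ξ = 0.430 × 29.8 = 12.814 mol/s
Reaction term: ξ·ΔH°_rxn = 12.814 × -105 = -1345.5 kJ/s
Sensible, feed 164→25 °C: -840.87 kJ/s
Outlet flows (mol/s): A 16.986, H₂ 16.986, B 12.814
Sensible, products 25→203 °C: 1049.4 kJ/s
Q = ΔH = -1136.9 kJ/s = -1136.9 kW
Heat removed = 4092.9 MJ/h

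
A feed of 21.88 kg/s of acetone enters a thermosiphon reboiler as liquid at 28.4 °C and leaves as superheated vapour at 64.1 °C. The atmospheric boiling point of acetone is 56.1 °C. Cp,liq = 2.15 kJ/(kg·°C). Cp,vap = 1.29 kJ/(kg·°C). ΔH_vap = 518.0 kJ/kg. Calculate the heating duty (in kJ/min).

liquid 28.4→56.1 °C: 59.555 kJ/kg
vaporisation at 56.1 °C: 518 kJ/kg
vapour 56.1→64.1 °C: 10.32 kJ/kg
Δh = 59.555 + 518 + 10.32 = 587.88 kJ/kg
Q = ṁ·Δh = 21.88 kg/s × 587.88 kJ/kg = 12863 kJ/s
|Q| = 12863 kW = 771760 kJ/min

Q = 772000 kJ/min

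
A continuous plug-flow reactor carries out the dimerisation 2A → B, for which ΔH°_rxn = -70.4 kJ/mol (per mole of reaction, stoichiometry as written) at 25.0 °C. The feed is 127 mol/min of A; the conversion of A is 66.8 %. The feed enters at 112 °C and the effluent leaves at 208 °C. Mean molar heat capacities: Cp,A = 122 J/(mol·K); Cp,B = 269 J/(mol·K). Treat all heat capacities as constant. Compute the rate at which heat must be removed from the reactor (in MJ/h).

Q_out = 78.3 MJ/h

Extent of reaction ξ = 0.668 × 127 / 2 = 42.418 mol/min
Reaction term: ξ·ΔH°_rxn = 42.418 × -70.4 = -2986.2 kJ/min
Sensible, feed 112→25 °C: -1348 kJ/min
Outlet flows (mol/min): A 42.164, B 42.418
Sensible, products 25→208 °C: 3029.5 kJ/min
Q = ΔH = -1304.7 kJ/min = -21.746 kW
Heat removed = 78.284 MJ/h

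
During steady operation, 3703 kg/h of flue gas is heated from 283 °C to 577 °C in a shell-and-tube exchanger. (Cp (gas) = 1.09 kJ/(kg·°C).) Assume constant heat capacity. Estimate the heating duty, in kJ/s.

Q = 330 kJ/s

Q = ṁ·Cp·ΔT = 3703 × 1.09 × (577 − 283) = 1.1867e+06 kJ/h
Converting: 1.1867e+06 / 3600 s = 329.63 kW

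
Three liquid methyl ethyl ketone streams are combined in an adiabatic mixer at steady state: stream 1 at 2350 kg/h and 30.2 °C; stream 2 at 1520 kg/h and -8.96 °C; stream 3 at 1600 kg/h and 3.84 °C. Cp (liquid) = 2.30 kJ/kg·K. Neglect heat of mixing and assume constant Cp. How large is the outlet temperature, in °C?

T_out = 11.6 °C

Adiabatic, steady state ⇒ Σ ṁᵢCp,ᵢ(T_out − Tᵢ) = 0
Σ ṁᵢCp,ᵢTᵢ = 2350×2.30×30.2 + 1520×2.30×-8.96 + 1600×2.30×3.84 = 146040
Σ ṁᵢCp,ᵢ = 2350×2.30 + 1520×2.30 + 1600×2.30 = 12581
T_out = 146040 / 12581 = 11.608 °C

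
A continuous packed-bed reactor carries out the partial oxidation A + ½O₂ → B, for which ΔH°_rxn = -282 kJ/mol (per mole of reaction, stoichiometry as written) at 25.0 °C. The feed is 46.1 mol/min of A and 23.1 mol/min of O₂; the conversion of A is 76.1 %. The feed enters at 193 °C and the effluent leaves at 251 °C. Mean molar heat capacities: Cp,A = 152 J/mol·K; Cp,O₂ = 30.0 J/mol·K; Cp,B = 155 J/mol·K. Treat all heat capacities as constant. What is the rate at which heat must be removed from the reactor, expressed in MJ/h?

Q_out = 573 MJ/h

Extent of reaction ξ = 0.761 × 46.1 = 35.082 mol/min
Reaction term: ξ·ΔH°_rxn = 35.082 × -282 = -9893.2 kJ/min
Sensible, feed 193→25 °C: -1293.6 kJ/min
Outlet flows (mol/min): A 11.018, O₂ 5.5589, B 35.082
Sensible, products 25→251 °C: 1645.1 kJ/min
Q = ΔH = -9541.7 kJ/min = -159.03 kW
Heat removed = 572.5 MJ/h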